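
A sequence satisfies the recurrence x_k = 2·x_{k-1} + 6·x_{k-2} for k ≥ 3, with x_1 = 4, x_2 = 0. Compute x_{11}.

x_3 = 24; x_4 = 48; x_5 = 240; x_6 = 768; x_7 = 2976; x_8 = 10560; x_9 = 38976; x_{10} = 141312; x_{11} = 516480.

516480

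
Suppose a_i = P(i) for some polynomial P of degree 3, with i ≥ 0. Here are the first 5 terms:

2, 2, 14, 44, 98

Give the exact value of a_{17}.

1st diffs: 0, 12, 30, 54.
2nd diffs: 12, 18, 24.
3rd diffs: 6, 6 (constant).
Newton forward-difference form: a_i = 2 + 12·C(i,2) + 6·C(i,3).
At i = 17: i = 17, so a_{17} = 2 + 1632 + 4080 = 5714.

5714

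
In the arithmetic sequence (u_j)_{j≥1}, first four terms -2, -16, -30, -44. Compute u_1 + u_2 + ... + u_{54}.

-20142

Common difference d = -14.
u_j = -2 + (j - 1)·(-14).
u_{54} = -744; S = 54·(-2 + (-744))/2 = -20142.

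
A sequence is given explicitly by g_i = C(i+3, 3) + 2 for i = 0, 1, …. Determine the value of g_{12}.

C(15, 3) = 455, so g_{12} = 457.

457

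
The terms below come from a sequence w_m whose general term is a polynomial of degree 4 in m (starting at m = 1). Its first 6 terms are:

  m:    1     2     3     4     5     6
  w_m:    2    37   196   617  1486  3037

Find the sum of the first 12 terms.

135940

1st diffs: 35, 159, 421, 869, 1551.
2nd diffs: 124, 262, 448, 682.
3rd diffs: 138, 186, 234.
4th diffs: 48, 48 (constant).
Newton forward-difference form: w_m = 2 + 35·C(m-1,1) + 124·C(m-1,2) + 138·C(m-1,3) + 48·C(m-1,4).
Continuing: …, 5552, 9361, 14842, 22421, …, w_{12} = 45817.
Summing m = 1..12 (12 terms) gives 135940.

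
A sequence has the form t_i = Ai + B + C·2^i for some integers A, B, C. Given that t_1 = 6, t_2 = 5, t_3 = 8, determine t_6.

105

Plug in i = 1, 2, 3: A + B + 2C = 6; 2A + B + 4C = 5; 3A + B + 8C = 8.
Subtracting the first from the second: A + 2C = -1.
Subtracting the second from the third: A + 4C = 3.
Solving: C = 2, A = -5, then B = 7.
Therefore t_6 = -30 + 7 + 2·64 = 105.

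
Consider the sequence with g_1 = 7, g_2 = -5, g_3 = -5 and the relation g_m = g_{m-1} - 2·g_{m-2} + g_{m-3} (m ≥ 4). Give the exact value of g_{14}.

Applying the relation repeatedly:
g_4 = 12, g_5 = 17, g_6 = -12, …, g_{11} = -104, g_{12} = -71, g_{13} = 152, g_{14} = 190.

190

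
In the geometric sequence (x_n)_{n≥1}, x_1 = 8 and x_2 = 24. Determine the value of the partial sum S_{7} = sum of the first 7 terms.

Common ratio r = 3.
x_n = 8·3^(n-1).
S = 8·(3^7 - 1)/(3 - 1) = 8·(2187 - 1)/(2) = 8744.

8744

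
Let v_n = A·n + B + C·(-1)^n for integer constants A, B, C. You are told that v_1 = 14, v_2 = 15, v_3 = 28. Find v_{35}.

252

Plug in n = 1, 2, 3: A + B - C = 14; 2A + B + C = 15; 3A + B - C = 28.
Subtracting the first from the second: A + 2C = 1.
Subtracting the second from the third: A - 2C = 13.
Solving: C = -3, A = 7, then B = 4.
Hence v_{35} = 7·35 + 4 + (-3)·(-1) = 252.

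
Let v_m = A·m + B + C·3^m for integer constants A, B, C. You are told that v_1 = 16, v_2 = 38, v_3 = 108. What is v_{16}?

172186858

The three given values yield: A + B + 3C = 16; 2A + B + 9C = 38; 3A + B + 27C = 108.
Subtracting the first from the second: A + 6C = 22.
Subtracting the second from the third: A + 18C = 70.
Solving: C = 4, A = -2, then B = 6.
So v_m = -2·m + 6 + 4·3^m; at m=16 this is 172186858.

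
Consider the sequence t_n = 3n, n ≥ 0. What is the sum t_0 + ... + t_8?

108

Over n = 0..8: Σn = 36.
Total = (3)·36 = 108.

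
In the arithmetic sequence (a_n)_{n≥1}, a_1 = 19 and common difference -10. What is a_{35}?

a_n = 19 + (n - 1)·(-10).
a_{35} = 19 + 34·(-10) = -321.

-321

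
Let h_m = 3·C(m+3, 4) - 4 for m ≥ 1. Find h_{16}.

C(19, 4) = 3876, so h_{16} = 11624.

11624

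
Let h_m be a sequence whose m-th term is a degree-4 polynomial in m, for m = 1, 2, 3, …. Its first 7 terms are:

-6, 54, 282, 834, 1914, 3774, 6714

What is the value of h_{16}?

155034

1st diffs: 60, 228, 552, 1080, 1860, 2940.
2nd diffs: 168, 324, 528, 780, 1080.
3rd diffs: 156, 204, 252, 300.
4th diffs: 48, 48, 48 (constant).
Newton forward-difference form: h_m = -6 + 60·C(m-1,1) + 168·C(m-1,2) + 156·C(m-1,3) + 48·C(m-1,4).
At m = 16: m-1 = 15, so h_{16} = -6 + 900 + 17640 + 70980 + 65520 = 155034.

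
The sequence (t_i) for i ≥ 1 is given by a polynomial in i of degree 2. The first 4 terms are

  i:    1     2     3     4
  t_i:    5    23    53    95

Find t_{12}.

863

1st diffs: 18, 30, 42.
2nd diffs: 12, 12 (constant).
Newton forward-difference form: t_i = 5 + 18·C(i-1,1) + 12·C(i-1,2).
At i = 12: i-1 = 11, so t_{12} = 5 + 198 + 660 = 863.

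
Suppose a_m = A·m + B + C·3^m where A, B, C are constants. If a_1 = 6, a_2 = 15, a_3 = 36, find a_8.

Write the equations: A + B + 3C = 6; 2A + B + 9C = 15; 3A + B + 27C = 36.
Subtracting the first from the second: A + 6C = 9.
Subtracting the second from the third: A + 18C = 21.
Solving: C = 1, A = 3, then B = 0.
So a_m = 3·m + 0 + 1·3^m; at m=8 this is 6585.

6585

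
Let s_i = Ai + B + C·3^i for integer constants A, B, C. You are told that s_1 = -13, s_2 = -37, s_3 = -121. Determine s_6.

At i = 1, 2, 3: A + B + 3C = -13; 2A + B + 9C = -37; 3A + B + 27C = -121.
Subtracting the first from the second: A + 6C = -24.
Subtracting the second from the third: A + 18C = -84.
Solving: C = -5, A = 6, then B = -4.
Hence s_6 = 6·6 + (-4) + (-5)·729 = -3613.

-3613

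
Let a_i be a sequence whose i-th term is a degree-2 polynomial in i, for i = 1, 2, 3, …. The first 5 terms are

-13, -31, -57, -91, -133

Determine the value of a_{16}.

1st diffs: -18, -26, -34, -42.
2nd diffs: -8, -8, -8 (constant).
Newton forward-difference form: a_i = -13 + (-18)·C(i-1,1) + (-8)·C(i-1,2).
At i = 16: i-1 = 15, so a_{16} = -13 - 270 - 840 = -1123.

-1123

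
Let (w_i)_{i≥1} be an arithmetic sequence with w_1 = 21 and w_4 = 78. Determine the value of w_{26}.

Common difference d = (78 - 21) / (4 - 1) = 19.
w_i = 21 + (i - 1)·19.
w_{26} = 21 + 25·19 = 496.

496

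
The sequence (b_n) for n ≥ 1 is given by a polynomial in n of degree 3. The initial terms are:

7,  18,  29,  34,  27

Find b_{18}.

-3886

1st diffs: 11, 11, 5, -7.
2nd diffs: 0, -6, -12.
3rd diffs: -6, -6 (constant).
Newton forward-difference form: b_n = 7 + 11·C(n-1,1) + (-6)·C(n-1,3).
At n = 18: n-1 = 17, so b_{18} = 7 + 187 - 4080 = -3886.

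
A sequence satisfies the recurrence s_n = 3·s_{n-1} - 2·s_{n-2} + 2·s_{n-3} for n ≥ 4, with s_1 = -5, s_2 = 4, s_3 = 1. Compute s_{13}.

Step forward from the initial values:
s_4 = -15;  s_5 = -39;  s_6 = -85;  s_7 = -207;  s_8 = -529;  s_9 = -1343;  s_{10} = -3385;  s_{11} = -8527;  s_{12} = -21497;  s_{13} = -54207.

-54207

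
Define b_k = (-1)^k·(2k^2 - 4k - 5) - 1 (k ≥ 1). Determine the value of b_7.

(-1)^7 = -1; 2k^2 - 4k - 5 at k=7 is 65; so b_7 = -66.

-66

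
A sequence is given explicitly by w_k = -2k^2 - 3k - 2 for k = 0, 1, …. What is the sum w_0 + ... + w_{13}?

-1939

Over k = 0..13: Σk = 91, Σk² = 819.
Total = (-2)·819 + (-3)·91 + (-2)·14 = -1939.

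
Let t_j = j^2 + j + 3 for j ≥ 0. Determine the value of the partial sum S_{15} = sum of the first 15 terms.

Over j = 0..14: Σj = 105, Σj² = 1015.
Total = (1)·1015 + (1)·105 + (3)·15 = 1165.

1165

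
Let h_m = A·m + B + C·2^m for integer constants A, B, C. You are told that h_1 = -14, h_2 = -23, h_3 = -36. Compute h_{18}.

Plug in m = 1, 2, 3: A + B + 2C = -14; 2A + B + 4C = -23; 3A + B + 8C = -36.
Subtracting the first from the second: A + 2C = -9.
Subtracting the second from the third: A + 4C = -13.
Solving: C = -2, A = -5, then B = -5.
Therefore h_{18} = -90 + (-5) + (-2)·262144 = -524383.

-524383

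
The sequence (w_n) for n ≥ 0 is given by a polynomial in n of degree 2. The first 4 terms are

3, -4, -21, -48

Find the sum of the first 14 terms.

-4235

1st diffs: -7, -17, -27.
2nd diffs: -10, -10 (constant).
Newton forward-difference form: w_n = 3 + (-7)·C(n,1) + (-10)·C(n,2).
Continuing: …, -85, -132, -189, -256, …, w_{13} = -868.
Summing n = 0..13 (14 terms) gives -4235.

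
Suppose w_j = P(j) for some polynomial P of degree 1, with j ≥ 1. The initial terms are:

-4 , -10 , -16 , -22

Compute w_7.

1st diffs: -6, -6, -6 (constant).
So w_j = -6j + 2.
Evaluating at j = 7 gives w_7 = -40.

-40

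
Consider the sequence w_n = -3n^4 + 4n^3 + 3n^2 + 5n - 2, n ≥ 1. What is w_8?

-10010

w_8 = -3·8^4 + 4·8^3 + 3·8^2 + 5·8 - 2 = -10010.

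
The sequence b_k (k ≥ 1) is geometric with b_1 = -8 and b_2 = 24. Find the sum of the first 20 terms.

Common ratio r = -3.
b_k = (-8)·(-3)^(k-1).
S = (-8)·((-3)^20 - 1)/(-3 - 1) = (-8)·(3486784401 - 1)/(-4) = 6973568800.

6973568800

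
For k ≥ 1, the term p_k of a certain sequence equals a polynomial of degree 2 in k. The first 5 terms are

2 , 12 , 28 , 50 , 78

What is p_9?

250

1st diffs: 10, 16, 22, 28.
2nd diffs: 6, 6, 6 (constant).
Newton forward-difference form: p_k = 2 + 10·C(k-1,1) + 6·C(k-1,2).
At k = 9: k-1 = 8, so p_9 = 2 + 80 + 168 = 250.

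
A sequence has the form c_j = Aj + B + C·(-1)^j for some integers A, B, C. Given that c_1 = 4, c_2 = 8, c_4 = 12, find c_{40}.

At j = 1, 2, 4: A + B - C = 4; 2A + B + C = 8; 4A + B + C = 12.
Subtracting the first from the second: A + 2C = 4.
Subtracting the second from the third: 2A = 4.
Solving: C = 1, A = 2, then B = 3.
Therefore c_{40} = 80 + 3 + 1·1 = 84.

84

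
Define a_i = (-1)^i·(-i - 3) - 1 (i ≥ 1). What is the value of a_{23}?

25

(-1)^23 = -1; -i - 3 at i=23 is -26; so a_{23} = 25.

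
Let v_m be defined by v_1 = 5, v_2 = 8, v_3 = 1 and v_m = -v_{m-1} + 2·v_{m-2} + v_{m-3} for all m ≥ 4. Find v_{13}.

Applying the relation repeatedly:
v_4 = 20; v_5 = -10; v_6 = 51; v_7 = -51; v_8 = 143; v_9 = -194; v_{10} = 429; v_{11} = -674; v_{12} = 1338; v_{13} = -2257.

-2257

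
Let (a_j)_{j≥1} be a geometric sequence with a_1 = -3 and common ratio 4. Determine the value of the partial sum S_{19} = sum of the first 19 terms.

-274877906943

a_j = (-3)·4^(j-1).
S = (-3)·(4^19 - 1)/(4 - 1) = (-3)·(274877906944 - 1)/(3) = -274877906943.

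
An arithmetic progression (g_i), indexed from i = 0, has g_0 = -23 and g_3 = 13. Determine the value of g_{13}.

Common difference d = (13 - (-23)) / (3 - 0) = 12.
g_i = -23 + (i - 0)·12.
g_{13} = -23 + 13·12 = 133.

133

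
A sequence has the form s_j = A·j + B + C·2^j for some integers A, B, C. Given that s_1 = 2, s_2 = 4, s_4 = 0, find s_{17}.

-131004

Plug in j = 1, 2, 4: A + B + 2C = 2; 2A + B + 4C = 4; 4A + B + 16C = 0.
Subtracting the first from the second: A + 2C = 2.
Subtracting the second from the third: 2A + 12C = -4.
Solving: C = -1, A = 4, then B = 0.
Hence s_{17} = 4·17 + 0 + (-1)·131072 = -131004.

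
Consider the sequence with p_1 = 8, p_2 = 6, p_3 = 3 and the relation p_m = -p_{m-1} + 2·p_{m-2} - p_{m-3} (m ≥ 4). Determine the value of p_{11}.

-45

Compute successive terms:
p_4 = 1; p_5 = -1; p_6 = 0; p_7 = -3; p_8 = 4; p_9 = -10; p_{10} = 21; p_{11} = -45.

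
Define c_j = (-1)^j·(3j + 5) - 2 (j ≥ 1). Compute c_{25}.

(-1)^25 = -1; 3j + 5 at j=25 is 80; so c_{25} = -82.

-82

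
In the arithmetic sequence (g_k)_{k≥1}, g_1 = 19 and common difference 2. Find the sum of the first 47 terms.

3055

g_k = 19 + (k - 1)·2.
g_{47} = 111; S = 47·(19 + 111)/2 = 3055.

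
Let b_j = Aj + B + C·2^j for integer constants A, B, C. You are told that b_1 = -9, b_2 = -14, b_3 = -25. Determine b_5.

-95

Write the equations: A + B + 2C = -9; 2A + B + 4C = -14; 3A + B + 8C = -25.
Subtracting the first from the second: A + 2C = -5.
Subtracting the second from the third: A + 4C = -11.
Solving: C = -3, A = 1, then B = -4.
Hence b_5 = 1·5 + (-4) + (-3)·32 = -95.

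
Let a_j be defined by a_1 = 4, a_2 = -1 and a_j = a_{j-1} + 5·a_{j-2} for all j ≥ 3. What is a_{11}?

a_3 = 19  a_4 = 14  a_5 = 109  a_6 = 179  a_7 = 724  a_8 = 1619  a_9 = 5239  a_{10} = 13334  a_{11} = 39529.

39529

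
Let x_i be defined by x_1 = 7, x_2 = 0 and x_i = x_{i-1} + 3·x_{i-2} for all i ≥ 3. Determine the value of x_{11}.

10668

Applying the relation repeatedly:
x_3 = 21;  x_4 = 21;  x_5 = 84;  x_6 = 147;  x_7 = 399;  x_8 = 840;  x_9 = 2037;  x_{10} = 4557;  x_{11} = 10668.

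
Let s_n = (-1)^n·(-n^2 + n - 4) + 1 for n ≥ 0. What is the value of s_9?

(-1)^9 = -1; -n^2 + n - 4 at n=9 is -76; so s_9 = 77.

77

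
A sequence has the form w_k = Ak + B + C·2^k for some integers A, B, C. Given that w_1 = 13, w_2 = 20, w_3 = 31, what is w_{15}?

The three given values yield: A + B + 2C = 13; 2A + B + 4C = 20; 3A + B + 8C = 31.
Subtracting the first from the second: A + 2C = 7.
Subtracting the second from the third: A + 4C = 11.
Solving: C = 2, A = 3, then B = 6.
Hence w_{15} = 3·15 + 6 + 2·32768 = 65587.

65587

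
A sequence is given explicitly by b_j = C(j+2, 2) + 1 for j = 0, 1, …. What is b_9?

56

C(11, 2) = 55, so b_9 = 56.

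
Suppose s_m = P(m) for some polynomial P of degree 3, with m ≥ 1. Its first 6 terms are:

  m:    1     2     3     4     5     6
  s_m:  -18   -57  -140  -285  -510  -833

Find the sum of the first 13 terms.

-28730

1st diffs: -39, -83, -145, -225, -323.
2nd diffs: -44, -62, -80, -98.
3rd diffs: -18, -18, -18 (constant).
Newton forward-difference form: s_m = -18 + (-39)·C(m-1,1) + (-44)·C(m-1,2) + (-18)·C(m-1,3).
Continuing: …, -1272, -1845, -2570, -3465, …, s_{13} = -7350.
Summing m = 1..13 (13 terms) gives -28730.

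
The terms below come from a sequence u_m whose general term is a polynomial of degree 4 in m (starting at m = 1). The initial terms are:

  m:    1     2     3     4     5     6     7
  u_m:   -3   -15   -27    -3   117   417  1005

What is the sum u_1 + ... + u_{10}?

1st diffs: -12, -12, 24, 120, 300, 588.
2nd diffs: 0, 36, 96, 180, 288.
3rd diffs: 36, 60, 84, 108.
4th diffs: 24, 24, 24 (constant).
Newton forward-difference form: u_m = -3 + (-12)·C(m-1,1) + 36·C(m-1,3) + 24·C(m-1,4).
Continuing: 2013, 3597, 5937.
Summing m = 1..10 (10 terms) gives 13038.

13038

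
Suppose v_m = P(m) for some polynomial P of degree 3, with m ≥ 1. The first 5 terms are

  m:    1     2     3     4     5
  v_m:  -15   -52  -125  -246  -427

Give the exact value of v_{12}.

1st diffs: -37, -73, -121, -181.
2nd diffs: -36, -48, -60.
3rd diffs: -12, -12 (constant).
Newton forward-difference form: v_m = -15 + (-37)·C(m-1,1) + (-36)·C(m-1,2) + (-12)·C(m-1,3).
At m = 12: m-1 = 11, so v_{12} = -15 - 407 - 1980 - 1980 = -4382.

-4382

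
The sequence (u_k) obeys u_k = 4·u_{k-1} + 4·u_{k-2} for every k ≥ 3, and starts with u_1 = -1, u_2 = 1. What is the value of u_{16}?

548225024

Compute successive terms:
u_3 = 0, u_4 = 4, u_5 = 16, …, u_{13} = 4870144, u_{14} = 23515136, u_{15} = 113541120, u_{16} = 548225024.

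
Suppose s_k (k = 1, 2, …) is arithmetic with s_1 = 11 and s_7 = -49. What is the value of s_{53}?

Common difference d = (-49 - 11) / (7 - 1) = -10.
s_k = 11 + (k - 1)·(-10).
s_{53} = 11 + 52·(-10) = -509.

-509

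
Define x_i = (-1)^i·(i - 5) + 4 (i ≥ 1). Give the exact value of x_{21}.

-12

(-1)^21 = -1; i - 5 at i=21 is 16; so x_{21} = -12.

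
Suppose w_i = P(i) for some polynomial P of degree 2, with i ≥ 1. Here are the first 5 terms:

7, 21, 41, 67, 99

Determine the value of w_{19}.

1st diffs: 14, 20, 26, 32.
2nd diffs: 6, 6, 6 (constant).
Newton forward-difference form: w_i = 7 + 14·C(i-1,1) + 6·C(i-1,2).
At i = 19: i-1 = 18, so w_{19} = 7 + 252 + 918 = 1177.

1177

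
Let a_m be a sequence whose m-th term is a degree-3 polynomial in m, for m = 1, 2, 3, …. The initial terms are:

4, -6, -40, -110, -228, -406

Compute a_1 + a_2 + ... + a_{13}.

1st diffs: -10, -34, -70, -118, -178.
2nd diffs: -24, -36, -48, -60.
3rd diffs: -12, -12, -12 (constant).
Newton forward-difference form: a_m = 4 + (-10)·C(m-1,1) + (-24)·C(m-1,2) + (-12)·C(m-1,3).
Continuing: …, -656, -990, -1420, -1958, …, a_{13} = -4340.
Summing m = 1..13 (13 terms) gives -16172.

-16172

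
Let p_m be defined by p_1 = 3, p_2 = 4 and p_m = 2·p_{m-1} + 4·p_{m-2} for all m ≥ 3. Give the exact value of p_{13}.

Step forward from the initial values:
p_3 = 20;  p_4 = 56;  p_5 = 192;  …;  p_{10} = 67072;  p_{11} = 217088;  p_{12} = 702464;  p_{13} = 2273280.

2273280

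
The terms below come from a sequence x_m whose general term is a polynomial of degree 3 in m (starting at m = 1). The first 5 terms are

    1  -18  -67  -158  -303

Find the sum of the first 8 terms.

1st diffs: -19, -49, -91, -145.
2nd diffs: -30, -42, -54.
3rd diffs: -12, -12 (constant).
So x_m = -2m^3 - 3m^2 + 4m + 2.
Continuing: -514, -803, -1182.
Summing m = 1..8 (8 terms) gives -3044.

-3044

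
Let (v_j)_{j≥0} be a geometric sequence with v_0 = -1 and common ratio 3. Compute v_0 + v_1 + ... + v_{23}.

-141214768240

v_j = (-1)·3^(j-0).
S = (-1)·(3^24 - 1)/(3 - 1) = (-1)·(282429536481 - 1)/(2) = -141214768240.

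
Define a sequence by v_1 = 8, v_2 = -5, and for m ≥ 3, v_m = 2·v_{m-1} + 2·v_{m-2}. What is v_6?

Applying the relation repeatedly:
v_3 = 6  v_4 = 2  v_5 = 16  v_6 = 36.

36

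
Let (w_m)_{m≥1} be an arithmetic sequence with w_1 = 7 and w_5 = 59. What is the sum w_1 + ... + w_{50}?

16275

Common difference d = (59 - 7) / (5 - 1) = 13.
w_m = 7 + (m - 1)·13.
w_{50} = 644; S = 50·(7 + 644)/2 = 16275.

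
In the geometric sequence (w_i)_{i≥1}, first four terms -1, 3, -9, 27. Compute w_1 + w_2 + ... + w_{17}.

-32285041

Common ratio r = -3.
w_i = (-1)·(-3)^(i-1).
S = (-1)·((-3)^17 - 1)/(-3 - 1) = (-1)·(-129140163 - 1)/(-4) = -32285041.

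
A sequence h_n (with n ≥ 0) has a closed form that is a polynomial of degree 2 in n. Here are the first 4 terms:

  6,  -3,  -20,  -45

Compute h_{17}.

-1235

1st diffs: -9, -17, -25.
2nd diffs: -8, -8 (constant).
So h_n = -4n^2 - 5n + 6.
Evaluating at n = 17 gives h_{17} = -1235.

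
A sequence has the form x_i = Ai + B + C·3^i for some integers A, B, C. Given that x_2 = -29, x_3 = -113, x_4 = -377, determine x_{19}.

Write the equations: 2A + B + 9C = -29; 3A + B + 27C = -113; 4A + B + 81C = -377.
Subtracting the first from the second: A + 18C = -84.
Subtracting the second from the third: A + 54C = -264.
Solving: C = -5, A = 6, then B = 4.
Therefore x_{19} = 114 + 4 + (-5)·1162261467 = -5811307217.

-5811307217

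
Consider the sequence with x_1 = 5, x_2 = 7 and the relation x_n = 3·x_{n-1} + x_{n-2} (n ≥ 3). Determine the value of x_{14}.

Iterate the recurrence:
x_3 = 26  x_4 = 85  x_5 = 281  …  x_{11} = 364709  x_{12} = 1204552  x_{13} = 3978365  x_{14} = 13139647.

13139647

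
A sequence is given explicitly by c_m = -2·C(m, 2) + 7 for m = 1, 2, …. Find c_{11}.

-103

C(11, 2) = 55, so c_{11} = -103.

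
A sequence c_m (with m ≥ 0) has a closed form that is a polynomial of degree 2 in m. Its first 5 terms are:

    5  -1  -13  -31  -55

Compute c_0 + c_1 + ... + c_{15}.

-4000

1st diffs: -6, -12, -18, -24.
2nd diffs: -6, -6, -6 (constant).
Newton forward-difference form: c_m = 5 + (-6)·C(m,1) + (-6)·C(m,2).
Continuing: …, -85, -121, -163, -211, …, c_{15} = -715.
Summing m = 0..15 (16 terms) gives -4000.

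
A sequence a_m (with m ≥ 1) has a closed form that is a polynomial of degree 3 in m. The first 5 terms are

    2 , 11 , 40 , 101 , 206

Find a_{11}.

1st diffs: 9, 29, 61, 105.
2nd diffs: 20, 32, 44.
3rd diffs: 12, 12 (constant).
Newton forward-difference form: a_m = 2 + 9·C(m-1,1) + 20·C(m-1,2) + 12·C(m-1,3).
At m = 11: m-1 = 10, so a_{11} = 2 + 90 + 900 + 1440 = 2432.

2432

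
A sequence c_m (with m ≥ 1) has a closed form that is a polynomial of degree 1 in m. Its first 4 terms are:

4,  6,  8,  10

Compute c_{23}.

1st diffs: 2, 2, 2 (constant).
So c_m = 2m + 2.
Evaluating at m = 23 gives c_{23} = 48.

48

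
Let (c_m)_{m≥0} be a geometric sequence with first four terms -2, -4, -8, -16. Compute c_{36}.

-137438953472

Common ratio r = 2.
c_m = (-2)·2^(m-0).
c_{36} = (-2)·2^36 = -137438953472.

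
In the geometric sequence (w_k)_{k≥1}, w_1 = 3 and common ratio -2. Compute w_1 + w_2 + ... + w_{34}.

w_k = 3·(-2)^(k-1).
S = 3·((-2)^34 - 1)/(-2 - 1) = 3·(17179869184 - 1)/(-3) = -17179869183.

-17179869183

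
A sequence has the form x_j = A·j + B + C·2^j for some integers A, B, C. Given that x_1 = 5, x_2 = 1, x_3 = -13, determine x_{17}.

-655249

Write the equations: A + B + 2C = 5; 2A + B + 4C = 1; 3A + B + 8C = -13.
Subtracting the first from the second: A + 2C = -4.
Subtracting the second from the third: A + 4C = -14.
Solving: C = -5, A = 6, then B = 9.
Therefore x_{17} = 102 + 9 + (-5)·131072 = -655249.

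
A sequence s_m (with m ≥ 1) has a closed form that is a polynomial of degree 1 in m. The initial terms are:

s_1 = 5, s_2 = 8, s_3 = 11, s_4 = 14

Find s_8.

26

1st diffs: 3, 3, 3 (constant).
So s_m = 3m + 2.
Evaluating at m = 8 gives s_8 = 26.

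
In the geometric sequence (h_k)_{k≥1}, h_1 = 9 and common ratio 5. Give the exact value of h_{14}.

10986328125

h_k = 9·5^(k-1).
h_{14} = 9·5^13 = 10986328125.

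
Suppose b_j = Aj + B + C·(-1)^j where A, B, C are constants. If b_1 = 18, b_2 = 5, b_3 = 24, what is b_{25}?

The three given values yield: A + B - C = 18; 2A + B + C = 5; 3A + B - C = 24.
Subtracting the first from the second: A + 2C = -13.
Subtracting the second from the third: A - 2C = 19.
Solving: C = -8, A = 3, then B = 7.
Therefore b_{25} = 75 + 7 + (-8)·(-1) = 90.

90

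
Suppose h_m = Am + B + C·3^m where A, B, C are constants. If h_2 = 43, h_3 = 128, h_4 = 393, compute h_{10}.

At m = 2, 3, 4: 2A + B + 9C = 43; 3A + B + 27C = 128; 4A + B + 81C = 393.
Subtracting the first from the second: A + 18C = 85.
Subtracting the second from the third: A + 54C = 265.
Solving: C = 5, A = -5, then B = 8.
Therefore h_{10} = -50 + 8 + 5·59049 = 295203.

295203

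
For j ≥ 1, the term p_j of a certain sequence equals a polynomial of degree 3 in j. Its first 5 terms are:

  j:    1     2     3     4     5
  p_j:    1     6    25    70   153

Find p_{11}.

1st diffs: 5, 19, 45, 83.
2nd diffs: 14, 26, 38.
3rd diffs: 12, 12 (constant).
Newton forward-difference form: p_j = 1 + 5·C(j-1,1) + 14·C(j-1,2) + 12·C(j-1,3).
At j = 11: j-1 = 10, so p_{11} = 1 + 50 + 630 + 1440 = 2121.

2121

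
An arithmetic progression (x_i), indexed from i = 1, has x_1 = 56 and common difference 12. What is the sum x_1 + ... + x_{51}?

x_i = 56 + (i - 1)·12.
x_{51} = 656; S = 51·(56 + 656)/2 = 18156.

18156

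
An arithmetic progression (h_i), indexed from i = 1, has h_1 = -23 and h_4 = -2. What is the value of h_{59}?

Common difference d = (-2 - (-23)) / (4 - 1) = 7.
h_i = -23 + (i - 1)·7.
h_{59} = -23 + 58·7 = 383.

383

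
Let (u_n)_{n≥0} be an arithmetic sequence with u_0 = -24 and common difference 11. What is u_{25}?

u_n = -24 + (n - 0)·11.
u_{25} = -24 + 25·11 = 251.

251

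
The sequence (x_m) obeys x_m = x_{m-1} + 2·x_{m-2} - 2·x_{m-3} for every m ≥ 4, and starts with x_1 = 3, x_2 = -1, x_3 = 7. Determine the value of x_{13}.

Step forward from the initial values:
x_4 = -1;  x_5 = 15;  x_6 = -1;  x_7 = 31;  x_8 = -1;  x_9 = 63;  x_{10} = -1;  x_{11} = 127;  x_{12} = -1;  x_{13} = 255.

255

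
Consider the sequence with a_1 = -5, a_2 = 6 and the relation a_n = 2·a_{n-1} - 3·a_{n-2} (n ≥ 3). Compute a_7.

-225

Step forward from the initial values:
a_3 = 27, a_4 = 36, a_5 = -9, a_6 = -126, a_7 = -225.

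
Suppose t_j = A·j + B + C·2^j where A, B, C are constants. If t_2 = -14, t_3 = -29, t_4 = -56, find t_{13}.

-24611

At j = 2, 3, 4: 2A + B + 4C = -14; 3A + B + 8C = -29; 4A + B + 16C = -56.
Subtracting the first from the second: A + 4C = -15.
Subtracting the second from the third: A + 8C = -27.
Solving: C = -3, A = -3, then B = 4.
Hence t_{13} = -3·13 + 4 + (-3)·8192 = -24611.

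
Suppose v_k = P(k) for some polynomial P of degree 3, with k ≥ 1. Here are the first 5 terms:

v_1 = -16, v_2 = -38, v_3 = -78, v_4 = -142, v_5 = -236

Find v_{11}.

1st diffs: -22, -40, -64, -94.
2nd diffs: -18, -24, -30.
3rd diffs: -6, -6 (constant).
Newton forward-difference form: v_k = -16 + (-22)·C(k-1,1) + (-18)·C(k-1,2) + (-6)·C(k-1,3).
At k = 11: k-1 = 10, so v_{11} = -16 - 220 - 810 - 720 = -1766.

-1766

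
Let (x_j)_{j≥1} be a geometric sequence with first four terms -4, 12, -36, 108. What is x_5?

Common ratio r = -3.
x_j = (-4)·(-3)^(j-1).
x_5 = (-4)·(-3)^4 = -324.

-324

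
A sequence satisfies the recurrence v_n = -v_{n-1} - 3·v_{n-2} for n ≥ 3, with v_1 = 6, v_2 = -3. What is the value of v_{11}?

1425

Applying the relation repeatedly:
v_3 = -15;  v_4 = 24;  v_5 = 21;  v_6 = -93;  v_7 = 30;  v_8 = 249;  v_9 = -339;  v_{10} = -408;  v_{11} = 1425.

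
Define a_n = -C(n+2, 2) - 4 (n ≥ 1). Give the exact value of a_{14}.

C(16, 2) = 120, so a_{14} = -124.

-124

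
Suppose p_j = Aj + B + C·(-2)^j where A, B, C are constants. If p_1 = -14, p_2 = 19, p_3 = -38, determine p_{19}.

Plug in j = 1, 2, 3: A + B - 2C = -14; 2A + B + 4C = 19; 3A + B - 8C = -38.
Subtracting the first from the second: A + 6C = 33.
Subtracting the second from the third: A - 12C = -57.
Solving: C = 5, A = 3, then B = -7.
Therefore p_{19} = 57 + (-7) + 5·(-524288) = -2621390.

-2621390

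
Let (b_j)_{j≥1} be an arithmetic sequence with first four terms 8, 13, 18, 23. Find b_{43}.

218

Common difference d = 5.
b_j = 8 + (j - 1)·5.
b_{43} = 8 + 42·5 = 218.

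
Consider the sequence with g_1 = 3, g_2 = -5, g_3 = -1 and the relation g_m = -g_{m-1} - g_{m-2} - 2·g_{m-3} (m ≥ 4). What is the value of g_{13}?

Step forward from the initial values:
g_4 = 0; g_5 = 11; g_6 = -9; g_7 = -2; g_8 = -11; g_9 = 31; g_{10} = -16; g_{11} = 7; g_{12} = -53; g_{13} = 78.

78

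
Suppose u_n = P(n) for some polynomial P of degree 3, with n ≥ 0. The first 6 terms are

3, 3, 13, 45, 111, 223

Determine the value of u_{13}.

4215

1st diffs: 0, 10, 32, 66, 112.
2nd diffs: 10, 22, 34, 46.
3rd diffs: 12, 12, 12 (constant).
Newton forward-difference form: u_n = 3 + 10·C(n,2) + 12·C(n,3).
At n = 13: n = 13, so u_{13} = 3 + 780 + 3432 = 4215.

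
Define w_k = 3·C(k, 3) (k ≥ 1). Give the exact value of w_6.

C(6, 3) = 20, so w_6 = 60.

60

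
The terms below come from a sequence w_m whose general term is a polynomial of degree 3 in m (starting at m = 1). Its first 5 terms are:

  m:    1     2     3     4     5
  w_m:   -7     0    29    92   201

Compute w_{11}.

2493

1st diffs: 7, 29, 63, 109.
2nd diffs: 22, 34, 46.
3rd diffs: 12, 12 (constant).
So w_m = 2m^3 - m^2 - 4m - 4.
Evaluating at m = 11 gives w_{11} = 2493.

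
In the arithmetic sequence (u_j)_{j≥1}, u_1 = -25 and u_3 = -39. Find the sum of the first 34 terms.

-4777

Common difference d = (-39 - (-25)) / (3 - 1) = -7.
u_j = -25 + (j - 1)·(-7).
u_{34} = -256; S = 34·(-25 + (-256))/2 = -4777.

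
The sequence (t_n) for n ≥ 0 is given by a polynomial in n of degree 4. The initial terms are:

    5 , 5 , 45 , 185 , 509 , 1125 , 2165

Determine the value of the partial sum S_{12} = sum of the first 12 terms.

1st diffs: 0, 40, 140, 324, 616, 1040.
2nd diffs: 40, 100, 184, 292, 424.
3rd diffs: 60, 84, 108, 132.
4th diffs: 24, 24, 24 (constant).
So t_n = n^4 + 4n^3 + n^2 - 6n + 5.
Continuing: …, 3785, 6165, 9509, 14045, …, t_{11} = 20025.
Summing n = 0..11 (12 terms) gives 57568.

57568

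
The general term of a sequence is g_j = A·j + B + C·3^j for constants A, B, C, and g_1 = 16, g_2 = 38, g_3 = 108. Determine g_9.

78720

Plug in j = 1, 2, 3: A + B + 3C = 16; 2A + B + 9C = 38; 3A + B + 27C = 108.
Subtracting the first from the second: A + 6C = 22.
Subtracting the second from the third: A + 18C = 70.
Solving: C = 4, A = -2, then B = 6.
Hence g_9 = -2·9 + 6 + 4·19683 = 78720.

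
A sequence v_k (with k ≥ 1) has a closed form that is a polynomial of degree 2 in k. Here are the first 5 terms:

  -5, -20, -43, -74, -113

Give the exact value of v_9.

1st diffs: -15, -23, -31, -39.
2nd diffs: -8, -8, -8 (constant).
Newton forward-difference form: v_k = -5 + (-15)·C(k-1,1) + (-8)·C(k-1,2).
At k = 9: k-1 = 8, so v_9 = -5 - 120 - 224 = -349.

-349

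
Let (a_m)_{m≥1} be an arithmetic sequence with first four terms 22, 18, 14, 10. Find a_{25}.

Common difference d = -4.
a_m = 22 + (m - 1)·(-4).
a_{25} = 22 + 24·(-4) = -74.

-74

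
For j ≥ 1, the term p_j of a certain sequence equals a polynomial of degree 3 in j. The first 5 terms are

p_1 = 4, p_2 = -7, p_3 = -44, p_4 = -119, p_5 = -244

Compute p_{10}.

-2039

1st diffs: -11, -37, -75, -125.
2nd diffs: -26, -38, -50.
3rd diffs: -12, -12 (constant).
Newton forward-difference form: p_j = 4 + (-11)·C(j-1,1) + (-26)·C(j-1,2) + (-12)·C(j-1,3).
At j = 10: j-1 = 9, so p_{10} = 4 - 99 - 936 - 1008 = -2039.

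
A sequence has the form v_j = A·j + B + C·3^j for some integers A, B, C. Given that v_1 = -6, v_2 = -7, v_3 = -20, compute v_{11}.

Write the equations: A + B + 3C = -6; 2A + B + 9C = -7; 3A + B + 27C = -20.
Subtracting the first from the second: A + 6C = -1.
Subtracting the second from the third: A + 18C = -13.
Solving: C = -1, A = 5, then B = -8.
Therefore v_{11} = 55 + (-8) + (-1)·177147 = -177100.

-177100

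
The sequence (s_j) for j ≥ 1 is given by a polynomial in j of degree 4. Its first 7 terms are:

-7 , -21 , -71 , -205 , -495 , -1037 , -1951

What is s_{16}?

1st diffs: -14, -50, -134, -290, -542, -914.
2nd diffs: -36, -84, -156, -252, -372.
3rd diffs: -48, -72, -96, -120.
4th diffs: -24, -24, -24 (constant).
So s_j = -j^4 + 2j^3 - 5j^2 + 2j - 5.
Evaluating at j = 16 gives s_{16} = -58597.

-58597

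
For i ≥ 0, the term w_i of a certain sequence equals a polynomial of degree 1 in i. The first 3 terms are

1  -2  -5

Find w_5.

-14

1st diffs: -3, -3 (constant).
So w_i = -3i + 1.
Evaluating at i = 5 gives w_5 = -14.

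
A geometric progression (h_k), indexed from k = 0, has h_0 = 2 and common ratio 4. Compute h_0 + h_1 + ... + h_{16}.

h_k = 2·4^(k-0).
S = 2·(4^17 - 1)/(4 - 1) = 2·(17179869184 - 1)/(3) = 11453246122.

11453246122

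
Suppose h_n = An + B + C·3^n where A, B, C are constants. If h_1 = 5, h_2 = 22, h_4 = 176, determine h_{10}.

118142

Write the equations: A + B + 3C = 5; 2A + B + 9C = 22; 4A + B + 81C = 176.
Subtracting the first from the second: A + 6C = 17.
Subtracting the second from the third: 2A + 72C = 154.
Solving: C = 2, A = 5, then B = -6.
Hence h_{10} = 5·10 + (-6) + 2·59049 = 118142.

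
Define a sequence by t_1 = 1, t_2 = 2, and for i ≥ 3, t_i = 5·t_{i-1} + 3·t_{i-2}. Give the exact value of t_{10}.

2058407

Iterate the recurrence:
t_3 = 13  t_4 = 71  t_5 = 394  t_6 = 2183  t_7 = 12097  t_8 = 67034  t_9 = 371461  t_{10} = 2058407.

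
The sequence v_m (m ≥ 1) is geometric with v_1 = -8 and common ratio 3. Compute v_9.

-52488

v_m = (-8)·3^(m-1).
v_9 = (-8)·3^8 = -52488.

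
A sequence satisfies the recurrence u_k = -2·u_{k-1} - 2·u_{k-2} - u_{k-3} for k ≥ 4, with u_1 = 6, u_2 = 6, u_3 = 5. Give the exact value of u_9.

Applying the relation repeatedly:
u_4 = -28  u_5 = 40  u_6 = -29  u_7 = 6  u_8 = 6  u_9 = 5.

5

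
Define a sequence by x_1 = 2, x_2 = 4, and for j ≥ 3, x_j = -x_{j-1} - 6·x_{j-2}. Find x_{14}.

-315896

Compute successive terms:
x_3 = -16; x_4 = -8; x_5 = 104; …; x_{11} = -7096; x_{12} = 54664; x_{13} = -12088; x_{14} = -315896.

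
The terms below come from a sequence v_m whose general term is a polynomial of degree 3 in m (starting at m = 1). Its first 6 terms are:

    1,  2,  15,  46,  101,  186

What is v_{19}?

1st diffs: 1, 13, 31, 55, 85.
2nd diffs: 12, 18, 24, 30.
3rd diffs: 6, 6, 6 (constant).
So v_m = m^3 - 6m + 6.
Evaluating at m = 19 gives v_{19} = 6751.

6751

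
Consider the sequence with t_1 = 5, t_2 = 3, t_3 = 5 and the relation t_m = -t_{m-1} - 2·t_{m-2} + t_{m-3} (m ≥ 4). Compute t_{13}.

Compute successive terms:
t_4 = -6;  t_5 = -1;  t_6 = 18;  t_7 = -22;  t_8 = -15;  t_9 = 77;  t_{10} = -69;  t_{11} = -100;  t_{12} = 315;  t_{13} = -184.

-184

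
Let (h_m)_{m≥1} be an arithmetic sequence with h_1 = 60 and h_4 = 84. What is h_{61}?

540

Common difference d = (84 - 60) / (4 - 1) = 8.
h_m = 60 + (m - 1)·8.
h_{61} = 60 + 60·8 = 540.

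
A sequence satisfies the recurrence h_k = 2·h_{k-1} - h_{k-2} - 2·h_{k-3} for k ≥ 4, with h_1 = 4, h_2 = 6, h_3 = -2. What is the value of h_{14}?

Step forward from the initial values:
h_4 = -18;  h_5 = -46;  h_6 = -70;  …;  h_{11} = 918;  h_{12} = 606;  h_{13} = -1006;  h_{14} = -4454.

-4454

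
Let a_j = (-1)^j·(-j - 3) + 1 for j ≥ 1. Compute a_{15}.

(-1)^15 = -1; -j - 3 at j=15 is -18; so a_{15} = 19.

19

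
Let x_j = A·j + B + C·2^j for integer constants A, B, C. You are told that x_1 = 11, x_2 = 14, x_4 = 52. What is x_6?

At j = 1, 2, 4: A + B + 2C = 11; 2A + B + 4C = 14; 4A + B + 16C = 52.
Subtracting the first from the second: A + 2C = 3.
Subtracting the second from the third: 2A + 12C = 38.
Solving: C = 4, A = -5, then B = 8.
So x_j = -5·j + 8 + 4·2^j; at j=6 this is 234.

234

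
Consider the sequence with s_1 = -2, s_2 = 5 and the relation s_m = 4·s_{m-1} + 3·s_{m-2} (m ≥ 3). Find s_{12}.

Step forward from the initial values:
s_3 = 14, s_4 = 71, s_5 = 326, s_6 = 1517, s_7 = 7046, s_8 = 32735, s_9 = 152078, s_{10} = 706517, s_{11} = 3282302, s_{12} = 15248759.

15248759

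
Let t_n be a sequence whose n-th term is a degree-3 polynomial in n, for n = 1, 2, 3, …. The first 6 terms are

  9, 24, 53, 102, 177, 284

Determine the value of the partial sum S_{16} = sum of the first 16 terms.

20704

1st diffs: 15, 29, 49, 75, 107.
2nd diffs: 14, 20, 26, 32.
3rd diffs: 6, 6, 6 (constant).
So t_n = n^3 + n^2 + 5n + 2.
Continuing: …, 429, 618, 857, 1152, …, t_{16} = 4434.
Summing n = 1..16 (16 terms) gives 20704.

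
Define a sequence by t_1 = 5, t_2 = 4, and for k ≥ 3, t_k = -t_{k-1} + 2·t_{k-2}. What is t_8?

-38

Step forward from the initial values:
t_3 = 6; t_4 = 2; t_5 = 10; t_6 = -6; t_7 = 26; t_8 = -38.
(Characteristic roots are 1 and -2.)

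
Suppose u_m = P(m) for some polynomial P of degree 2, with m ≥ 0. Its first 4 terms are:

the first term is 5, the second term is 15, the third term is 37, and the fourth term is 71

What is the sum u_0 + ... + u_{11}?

1st diffs: 10, 22, 34.
2nd diffs: 12, 12 (constant).
So u_m = 6m^2 + 4m + 5.
Continuing: …, 117, 175, 245, 327, …, u_{11} = 775.
Summing m = 0..11 (12 terms) gives 3360.

3360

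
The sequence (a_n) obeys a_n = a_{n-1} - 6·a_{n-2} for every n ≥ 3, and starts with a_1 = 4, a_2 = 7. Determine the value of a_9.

a_3 = -17, a_4 = -59, a_5 = 43, a_6 = 397, a_7 = 139, a_8 = -2243, a_9 = -3077.

-3077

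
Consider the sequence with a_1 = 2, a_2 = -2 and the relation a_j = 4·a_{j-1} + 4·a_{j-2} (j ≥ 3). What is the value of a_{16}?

Step forward from the initial values:
a_3 = 0, a_4 = -8, a_5 = -32, …, a_{13} = -9740288, a_{14} = -47030272, a_{15} = -227082240, a_{16} = -1096450048.

-1096450048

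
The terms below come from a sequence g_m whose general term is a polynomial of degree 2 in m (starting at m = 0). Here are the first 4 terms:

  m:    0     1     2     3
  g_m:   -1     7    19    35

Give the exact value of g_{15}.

1st diffs: 8, 12, 16.
2nd diffs: 4, 4 (constant).
Newton forward-difference form: g_m = -1 + 8·C(m,1) + 4·C(m,2).
At m = 15: m = 15, so g_{15} = -1 + 120 + 420 = 539.

539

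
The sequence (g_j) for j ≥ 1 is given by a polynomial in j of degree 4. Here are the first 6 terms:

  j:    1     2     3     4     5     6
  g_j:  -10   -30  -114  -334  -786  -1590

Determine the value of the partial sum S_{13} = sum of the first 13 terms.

-102362

1st diffs: -20, -84, -220, -452, -804.
2nd diffs: -64, -136, -232, -352.
3rd diffs: -72, -96, -120.
4th diffs: -24, -24 (constant).
Newton forward-difference form: g_j = -10 + (-20)·C(j-1,1) + (-64)·C(j-1,2) + (-72)·C(j-1,3) + (-24)·C(j-1,4).
Continuing: …, -2890, -4854, -7674, -11566, …, g_{13} = -32194.
Summing j = 1..13 (13 terms) gives -102362.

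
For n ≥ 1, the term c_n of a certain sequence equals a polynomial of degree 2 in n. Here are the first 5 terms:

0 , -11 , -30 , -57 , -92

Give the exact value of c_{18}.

-1275

1st diffs: -11, -19, -27, -35.
2nd diffs: -8, -8, -8 (constant).
So c_n = -4n^2 + n + 3.
Evaluating at n = 18 gives c_{18} = -1275.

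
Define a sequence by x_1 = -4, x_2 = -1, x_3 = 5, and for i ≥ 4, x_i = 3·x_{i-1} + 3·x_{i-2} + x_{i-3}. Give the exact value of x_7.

Applying the relation repeatedly:
x_4 = 8, x_5 = 38, x_6 = 143, x_7 = 551.

551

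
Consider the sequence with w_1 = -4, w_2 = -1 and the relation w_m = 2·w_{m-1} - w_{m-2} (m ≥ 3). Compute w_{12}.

Compute successive terms:
w_3 = 2  w_4 = 5  w_5 = 8  w_6 = 11  w_7 = 14  w_8 = 17  w_9 = 20  w_{10} = 23  w_{11} = 26  w_{12} = 29.
(Characteristic roots are 1 and 1.)

29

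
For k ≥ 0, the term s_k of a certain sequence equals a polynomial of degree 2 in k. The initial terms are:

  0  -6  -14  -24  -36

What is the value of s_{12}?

-204

1st diffs: -6, -8, -10, -12.
2nd diffs: -2, -2, -2 (constant).
Newton forward-difference form: s_k = (-6)·C(k,1) + (-2)·C(k,2).
At k = 12: k = 12, so s_{12} = -72 - 132 = -204.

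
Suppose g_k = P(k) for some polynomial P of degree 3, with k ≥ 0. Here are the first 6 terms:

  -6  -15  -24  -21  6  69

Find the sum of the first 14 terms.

1st diffs: -9, -9, 3, 27, 63.
2nd diffs: 0, 12, 24, 36.
3rd diffs: 12, 12, 12 (constant).
Newton forward-difference form: g_k = -6 + (-9)·C(k,1) + 12·C(k,3).
Continuing: …, 180, 351, 594, 921, …, g_{13} = 3309.
Summing k = 0..13 (14 terms) gives 11109.

11109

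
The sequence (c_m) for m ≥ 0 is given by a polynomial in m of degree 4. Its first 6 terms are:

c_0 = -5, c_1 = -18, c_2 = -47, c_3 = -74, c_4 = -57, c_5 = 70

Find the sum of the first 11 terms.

1st diffs: -13, -29, -27, 17, 127.
2nd diffs: -16, 2, 44, 110.
3rd diffs: 18, 42, 66.
4th diffs: 24, 24 (constant).
Newton forward-difference form: c_m = -5 + (-13)·C(m,1) + (-16)·C(m,2) + 18·C(m,3) + 24·C(m,4).
Continuing: …, 397, 1038, 2131, 3838, …, c_{10} = 6345.
Summing m = 0..10 (11 terms) gives 13618.

13618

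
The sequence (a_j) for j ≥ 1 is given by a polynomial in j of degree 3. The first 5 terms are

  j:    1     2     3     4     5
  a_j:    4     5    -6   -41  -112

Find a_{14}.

-4351

1st diffs: 1, -11, -35, -71.
2nd diffs: -12, -24, -36.
3rd diffs: -12, -12 (constant).
Newton forward-difference form: a_j = 4 + 1·C(j-1,1) + (-12)·C(j-1,2) + (-12)·C(j-1,3).
At j = 14: j-1 = 13, so a_{14} = 4 + 13 - 936 - 3432 = -4351.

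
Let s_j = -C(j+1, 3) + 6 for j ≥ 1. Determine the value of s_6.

-29

C(7, 3) = 35, so s_6 = -29.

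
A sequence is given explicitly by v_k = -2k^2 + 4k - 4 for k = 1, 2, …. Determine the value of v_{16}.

-452

v_{16} = -2·16^2 + 4·16 - 4 = -452.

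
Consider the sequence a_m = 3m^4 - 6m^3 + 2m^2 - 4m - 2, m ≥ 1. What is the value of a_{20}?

432718

a_{20} = 3·20^4 - 6·20^3 + 2·20^2 - 4·20 - 2 = 432718.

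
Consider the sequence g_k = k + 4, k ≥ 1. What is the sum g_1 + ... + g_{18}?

243

Over k = 1..18: Σk = 171.
Total = (1)·171 + (4)·18 = 243.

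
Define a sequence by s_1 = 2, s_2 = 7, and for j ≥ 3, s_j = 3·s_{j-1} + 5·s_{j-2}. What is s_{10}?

Compute successive terms:
s_3 = 31;  s_4 = 128;  s_5 = 539;  s_6 = 2257;  s_7 = 9466;  s_8 = 39683;  s_9 = 166379;  s_{10} = 697552.

697552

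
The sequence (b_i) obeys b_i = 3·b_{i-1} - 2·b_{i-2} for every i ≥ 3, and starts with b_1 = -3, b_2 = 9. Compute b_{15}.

196593

b_3 = 33  b_4 = 81  b_5 = 177  …  b_{12} = 24561  b_{13} = 49137  b_{14} = 98289  b_{15} = 196593.
(Characteristic roots are 2 and 1.)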